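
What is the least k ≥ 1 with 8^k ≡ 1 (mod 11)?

10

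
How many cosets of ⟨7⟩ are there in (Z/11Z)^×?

1

By Lagrange's theorem, ord_11(7) divides φ(11) = 11 − 1 = 10 = 2 · 5.
Divisors of 10: 1, 2, 5, 10.
Compute 7^d (mod 11) for the divisors d until we hit 1:
7^1 ≡ 7
7^2 ≡ 5
7^5 ≡ 10
7^10 ≡ 1
The order of 7 is 10, so the subgroup it generates has 10 elements.
[(Z/11Z)^× : ⟨7⟩] = 10/10 = 1.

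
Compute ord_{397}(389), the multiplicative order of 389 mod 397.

ord(389) | φ(397) = 397 − 1 = 396 = 2^2 · 3^2 · 11.
Divisors of 396: 1, 2, 3, 4, 6, 9, 11, 12, 18, 22, 33, 36, 44, 66, 99, 132, 198, 396.
Check 389^d mod 397 for each divisor in increasing order:
389^1 ≡ 389
389^2 ≡ 64
389^3 ≡ 282
389^4 ≡ 126
389^6 ≡ 124
389^9 ≡ 32
389^11 ≡ 63
389^12 ≡ 290
389^18 ≡ 230
389^22 ≡ 396
389^33 ≡ 334
389^36 ≡ 99
389^44 ≡ 1
Hence ord(389) = 44.

44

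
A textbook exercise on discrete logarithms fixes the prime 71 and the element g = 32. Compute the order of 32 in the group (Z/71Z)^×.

Since 32 ∈ (Z/71Z)^×, its order divides φ(71) = 71 − 1 = 70 = 2 · 5 · 7.
Divisors of 70: 1, 2, 5, 7, 10, 14, 35, 70.
Check 32^d mod 71 for each divisor in increasing order:
32^1 ≡ 32 (mod 71)
32^2 ≡ 30 (mod 71)
32^5 ≡ 45 (mod 71)
32^7 ≡ 1 (mod 71) ✓
Hence ord(32) = 7.

7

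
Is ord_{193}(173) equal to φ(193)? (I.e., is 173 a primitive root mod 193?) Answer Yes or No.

No

φ(193) = 193 − 1 = 192 = 2^6 · 3.
Test 173^(192/q) mod 193 for each prime factor q of 192:
173^96 ≡ 192 (mod 193)  [q = 2: ≢ 1 ✓]
173^64 ≡ 1 (mod 193)  [q = 3: ≡ 1 ✗]
Since 173^64 ≡ 1, the order of 173 divides 64 < 192, so 173 is not a primitive root.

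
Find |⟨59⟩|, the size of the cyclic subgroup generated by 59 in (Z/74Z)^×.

36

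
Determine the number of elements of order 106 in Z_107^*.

φ(107) = 107 − 1 = 106 = 2 · 53.
(Z/107Z)^× is cyclic (|G| = 106); a cyclic group of order m has exactly φ(d) elements of each order d | m, and none otherwise.
106 = 2 · 53 divides 106, and φ(106) = 52.

52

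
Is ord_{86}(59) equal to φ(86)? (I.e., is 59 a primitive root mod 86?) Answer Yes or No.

φ(86) = φ(2)·φ(43) = 1·42 = 42 = 2 · 3 · 7.
Test 59^(42/q) mod 86 for each prime factor q of 42:
59^21 ≡ 1 (mod 86)  [q = 2: ≡ 1 ✗]
59^14 ≡ 1 (mod 86)  [q = 3: ≡ 1 ✗]
59^6 ≡ 35 (mod 86)  [q = 7: ≢ 1 ✓]
The check at q = 2 fails, so 59 generates a proper subgroup.

No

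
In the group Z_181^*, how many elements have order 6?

2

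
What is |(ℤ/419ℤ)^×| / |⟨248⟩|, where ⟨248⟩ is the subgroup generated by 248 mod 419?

22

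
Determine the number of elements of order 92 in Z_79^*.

φ(79) = 79 − 1 = 78 = 2 · 3 · 13.
Since (Z/79Z)^× is cyclic of order 78, the number of elements of order d is φ(d) when d | 78 and 0 otherwise.
Here 78 is not a multiple of 92, so there are no elements of order 92.

0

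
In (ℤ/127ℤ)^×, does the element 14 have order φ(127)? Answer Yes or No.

φ(127) = 127 − 1 = 126 = 2 · 3^2 · 7.
14 is a primitive root mod 127 iff 14^(φ(127)/q) ≢ 1 for every prime q | φ(127), i.e. q ∈ {2, 3, 7}.
14^63 ≡ 126 (mod 127)  [q = 2: ≢ 1 ✓]
14^42 ≡ 107 (mod 127)  [q = 3: ≢ 1 ✓]
14^18 ≡ 8 (mod 127)  [q = 7: ≢ 1 ✓]
All checks pass, so 14 has order 126 and is a primitive root modulo 127.

Yes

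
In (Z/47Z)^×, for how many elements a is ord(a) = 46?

22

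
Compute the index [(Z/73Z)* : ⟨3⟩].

ord(3) | φ(73) = 73 − 1 = 72 = 2^3 · 3^2.
Divisors of 72: 1, 2, 3, 4, 6, 8, 9, 12, 18, 24, 36, 72.
Compute 3^d (mod 73) for the divisors d until we hit 1:
3^1 ≡ 3 (mod 73)
3^2 ≡ 9 (mod 73)
3^3 ≡ 27 (mod 73)
3^4 ≡ 8 (mod 73)
3^6 ≡ 72 (mod 73)
3^8 ≡ 64 (mod 73)
3^9 ≡ 46 (mod 73)
3^12 ≡ 1 (mod 73) ✓
Thus |⟨3⟩| = ord(3) = 12.
Index = |(Z/73Z)^×| / |⟨3⟩| = 72 / 12 = 6.

6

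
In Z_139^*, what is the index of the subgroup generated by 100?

The order of 100 must divide φ(139) = 139 − 1 = 138 = 2 · 3 · 23.
Divisors of 138: 1, 2, 3, 6, 23, 46, 69, 138.
Compute 100^d (mod 139) for the divisors d until we hit 1:
100^1 ≡ 100
100^2 ≡ 131
100^3 ≡ 34
100^6 ≡ 44
100^23 ≡ 1
Thus |⟨100⟩| = ord(100) = 23.
The index is φ(139) / ord(100) = 138 / 23 = 6.

6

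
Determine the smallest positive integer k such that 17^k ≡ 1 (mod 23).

22

ord(17) | φ(23) = 23 − 1 = 22 = 2 · 11.
Divisors of 22: 1, 2, 11, 22.
Compute 17^d (mod 23) for the divisors d until we hit 1:
17^1 ≡ 17 (mod 23)
17^2 ≡ 13 (mod 23)
17^11 ≡ 22 (mod 23)
17^22 ≡ 1 (mod 23) ✓
So ord_23(17) = 22.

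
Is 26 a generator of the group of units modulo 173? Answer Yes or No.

Yes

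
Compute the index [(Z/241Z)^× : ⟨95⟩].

1

ord(95) | φ(241) = 241 − 1 = 240 = 2^4 · 3 · 5.
Divisors of 240: 1, 2, 3, 4, 5, 6, 8, 10, 12, 15, 16, 20, 24, 30, 40, 48, 60, 80, 120, 240.
Check 95^d mod 241 for each divisor in increasing order:
95^1 ≡ 95 (mod 241)
95^2 ≡ 108 (mod 241)
95^3 ≡ 138 (mod 241)
95^4 ≡ 96 (mod 241)
95^5 ≡ 203 (mod 241)
95^6 ≡ 5 (mod 241)
95^8 ≡ 58 (mod 241)
95^10 ≡ 239 (mod 241)
95^12 ≡ 25 (mod 241)
95^15 ≡ 76 (mod 241)
95^16 ≡ 231 (mod 241)
95^20 ≡ 4 (mod 241)
95^24 ≡ 143 (mod 241)
95^30 ≡ 233 (mod 241)
95^40 ≡ 16 (mod 241)
95^48 ≡ 205 (mod 241)
95^60 ≡ 64 (mod 241)
95^80 ≡ 15 (mod 241)
95^120 ≡ 240 (mod 241)
95^240 ≡ 1 (mod 241) ✓
The order of 95 is 240, so the subgroup it generates has 240 elements.
Index = |(Z/241Z)^×| / |⟨95⟩| = 240 / 240 = 1.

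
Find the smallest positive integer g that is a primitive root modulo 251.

6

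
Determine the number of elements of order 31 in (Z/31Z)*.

0

φ(31) = 31 − 1 = 30 = 2 · 3 · 5.
Since (Z/31Z)^× is cyclic of order 30, the number of elements of order d is φ(d) when d | 30 and 0 otherwise.
Since 31 ∤ 30, the count is 0.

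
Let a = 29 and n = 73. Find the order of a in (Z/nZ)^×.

By Lagrange's theorem, ord_73(29) divides φ(73) = 73 − 1 = 72 = 2^3 · 3^2.
Divisors of 72: 1, 2, 3, 4, 6, 8, 9, 12, 18, 24, 36, 72.
Compute 29^d (mod 73) for the divisors d until we hit 1:
29^1 ≡ 29 (mod 73)
29^2 ≡ 38 (mod 73)
29^3 ≡ 7 (mod 73)
29^4 ≡ 57 (mod 73)
29^6 ≡ 49 (mod 73)
29^8 ≡ 37 (mod 73)
29^9 ≡ 51 (mod 73)
29^12 ≡ 65 (mod 73)
29^18 ≡ 46 (mod 73)
29^24 ≡ 64 (mod 73)
29^36 ≡ 72 (mod 73)
29^72 ≡ 1 (mod 73) ✓
Hence ord(29) = 72.

72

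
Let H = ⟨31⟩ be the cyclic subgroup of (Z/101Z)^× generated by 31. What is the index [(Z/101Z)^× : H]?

4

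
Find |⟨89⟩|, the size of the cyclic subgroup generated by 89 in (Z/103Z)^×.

34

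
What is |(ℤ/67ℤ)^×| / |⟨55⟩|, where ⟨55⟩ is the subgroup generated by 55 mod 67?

The order of 55 must divide φ(67) = 67 − 1 = 66 = 2 · 3 · 11.
Divisors of 66: 1, 2, 3, 6, 11, 22, 33, 66.
Evaluate successive powers at the divisors of 66:
55^1 ≡ 55 (mod 67)
55^2 ≡ 10 (mod 67)
55^3 ≡ 14 (mod 67)
55^6 ≡ 62 (mod 67)
55^11 ≡ 37 (mod 67)
55^22 ≡ 29 (mod 67)
55^33 ≡ 1 (mod 67) ✓
So ord_67(55) = 33, hence |⟨55⟩| = 33.
Index = |(Z/67Z)^×| / |⟨55⟩| = 66 / 33 = 2.

2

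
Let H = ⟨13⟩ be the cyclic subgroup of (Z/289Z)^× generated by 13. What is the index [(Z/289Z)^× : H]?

Since 13 ∈ (Z/289Z)^×, its order divides φ(289) = φ(17^2) = 17·(17−1) = 272 = 2^4 · 17.
Divisors of 272: 1, 2, 4, 8, 16, 17, 34, 68, 136, 272.
Compute 13^d (mod 289) for the divisors d until we hit 1:
13^1 ≡ 13
13^2 ≡ 169
13^4 ≡ 239
13^8 ≡ 188
13^16 ≡ 86
13^17 ≡ 251
13^34 ≡ 288
13^68 ≡ 1
Thus |⟨13⟩| = ord(13) = 68.
[(Z/289Z)^× : ⟨13⟩] = 272/68 = 4.

4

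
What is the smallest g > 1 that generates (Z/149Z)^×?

2

φ(149) = 149 − 1 = 148 = 2^2 · 37.
g is a primitive root iff g^(148/q) ≢ 1 (mod 149) for each prime q ∈ {2, 37}.
g = 2: 2^74 ≡ 148; 2^4 ≡ 16 — none is 1, so 2 is a primitive root.
So 2 is the smallest generator of (Z/149Z)^×.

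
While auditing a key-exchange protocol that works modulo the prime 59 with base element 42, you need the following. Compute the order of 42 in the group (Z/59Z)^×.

58

The order of 42 must divide φ(59) = 59 − 1 = 58 = 2 · 29.
Divisors of 58: 1, 2, 29, 58.
Check 42^d mod 59 for each divisor in increasing order:
42^1 ≡ 42
42^2 ≡ 53
42^29 ≡ 58
42^58 ≡ 1
So ord_59(42) = 58.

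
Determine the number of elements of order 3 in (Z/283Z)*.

2

φ(283) = 283 − 1 = 282 = 2 · 3 · 47.
Since (Z/283Z)^× is cyclic of order 282, the number of elements of order d is φ(d) when d | 282 and 0 otherwise.
3 | 282, and φ(3) = 3 − 1 = 2.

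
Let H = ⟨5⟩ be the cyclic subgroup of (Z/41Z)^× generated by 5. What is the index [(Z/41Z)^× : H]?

2

By Lagrange's theorem, ord_41(5) divides φ(41) = 41 − 1 = 40 = 2^3 · 5.
Divisors of 40: 1, 2, 4, 5, 8, 10, 20, 40.
Test each divisor d:
5^1 ≡ 5 (mod 41)
5^2 ≡ 25 (mod 41)
5^4 ≡ 10 (mod 41)
5^5 ≡ 9 (mod 41)
5^8 ≡ 18 (mod 41)
5^10 ≡ 40 (mod 41)
5^20 ≡ 1 (mod 41) ✓
So ord_41(5) = 20, hence |⟨5⟩| = 20.
[(Z/41Z)^× : ⟨5⟩] = 40/20 = 2.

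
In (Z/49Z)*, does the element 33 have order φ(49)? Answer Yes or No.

Yes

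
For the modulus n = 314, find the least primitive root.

5

φ(314) = φ(2)·φ(157) = 1·156 = 156 = 2^2 · 3 · 13.
g is a primitive root iff g^(156/q) ≢ 1 (mod 314) for each prime q ∈ {2, 3, 13}.
g = 2: gcd(2, 314) = 2 > 1, not a unit — skip.
g = 3: 3^78 ≡ 1 — hits 1, so not a primitive root.
g = 4: gcd(4, 314) = 2 > 1, not a unit — skip.
g = 5: 5^78 ≡ 313; 5^52 ≡ 169; 5^12 ≡ 287 — none is 1, so 5 is a primitive root.
The smallest primitive root modulo 314 is 5.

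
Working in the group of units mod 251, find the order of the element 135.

125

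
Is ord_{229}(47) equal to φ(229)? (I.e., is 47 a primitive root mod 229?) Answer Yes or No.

φ(229) = 229 − 1 = 228 = 2^2 · 3 · 19.
47 is a primitive root mod 229 iff 47^(φ(229)/q) ≢ 1 for every prime q | φ(229), i.e. q ∈ {2, 3, 19}.
47^114 ≡ 228 (mod 229)  [q = 2: ≢ 1 ✓]
47^76 ≡ 94 (mod 229)  [q = 3: ≢ 1 ✓]
47^12 ≡ 44 (mod 229)  [q = 19: ≢ 1 ✓]
Every test exponent gives a nontrivial residue, hence 47 generates the full group.

Yes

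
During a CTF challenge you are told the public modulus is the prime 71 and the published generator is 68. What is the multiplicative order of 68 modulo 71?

70

The order of 68 must divide φ(71) = 71 − 1 = 70 = 2 · 5 · 7.
Divisors of 70: 1, 2, 5, 7, 10, 14, 35, 70.
Evaluate successive powers at the divisors of 70:
68^1 ≡ 68
68^2 ≡ 9
68^5 ≡ 41
68^7 ≡ 14
68^10 ≡ 48
68^14 ≡ 54
68^35 ≡ 70
68^70 ≡ 1
So ord_71(68) = 70.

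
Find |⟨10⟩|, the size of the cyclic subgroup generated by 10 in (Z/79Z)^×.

Since 10 ∈ (Z/79Z)^×, its order divides φ(79) = 79 − 1 = 78 = 2 · 3 · 13.
Divisors of 78: 1, 2, 3, 6, 13, 26, 39, 78.
Test each divisor d:
10^1 ≡ 10 (mod 79)
10^2 ≡ 21 (mod 79)
10^3 ≡ 52 (mod 79)
10^6 ≡ 18 (mod 79)
10^13 ≡ 1 (mod 79) ✓
The smallest such exponent is 13, so the order of 10 is 13.

13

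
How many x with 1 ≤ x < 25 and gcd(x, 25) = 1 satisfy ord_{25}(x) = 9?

φ(25) = φ(5^2) = 5·(5−1) = 20 = 2^2 · 5.
In a cyclic group of order 20, there are φ(d) elements of order d for each divisor d of 20, and zero for non-divisors.
Since 9 ∤ 20, the count is 0.

0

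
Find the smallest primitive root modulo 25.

2

φ(25) = φ(5^2) = 5·(5−1) = 20 = 2^2 · 5.
Test candidates g = 2, 3, … against the prime factors q ∈ {2, 5} of φ(25): g is a generator iff g^(20/q) ≢ 1 for every such q.
g = 2: 2^10 ≡ 24; 2^4 ≡ 16 — none is 1, so 2 is a primitive root.
The smallest primitive root modulo 25 is 2.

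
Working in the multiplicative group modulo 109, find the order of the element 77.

Since 77 ∈ (Z/109Z)^×, its order divides φ(109) = 109 − 1 = 108 = 2^2 · 3^3.
Divisors of 108: 1, 2, 3, 4, 6, 9, 12, 18, 27, 36, 54, 108.
Compute 77^d (mod 109) for the divisors d until we hit 1:
77^1 ≡ 77
77^2 ≡ 43
77^3 ≡ 41
77^4 ≡ 105
77^6 ≡ 46
77^9 ≡ 33
77^12 ≡ 45
77^18 ≡ 108
77^27 ≡ 76
77^36 ≡ 1
Hence ord(77) = 36.

36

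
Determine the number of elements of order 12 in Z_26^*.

φ(26) = φ(2)·φ(13) = 1·12 = 12 = 2^2 · 3.
(Z/26Z)^× is cyclic (|G| = 12); a cyclic group of order m has exactly φ(d) elements of each order d | m, and none otherwise.
12 = 2^2 · 3 divides 12, and φ(12) = 4.

4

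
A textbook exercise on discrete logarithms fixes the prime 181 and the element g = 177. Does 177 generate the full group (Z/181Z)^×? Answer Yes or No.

No

φ(181) = 181 − 1 = 180 = 2^2 · 3^2 · 5.
It suffices to check that the order of 177 is not a proper divisor of 180: compute 177^(180/q) for q ∈ {2, 3, 5}.
177^90 ≡ 1 (mod 181)  [q = 2: ≡ 1 ✗]
177^60 ≡ 132 (mod 181)  [q = 3: ≢ 1 ✓]
177^36 ≡ 42 (mod 181)  [q = 5: ≢ 1 ✓]
The check at q = 2 fails, so 177 generates a proper subgroup.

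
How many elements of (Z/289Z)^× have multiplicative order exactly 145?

φ(289) = φ(17^2) = 17·(17−1) = 272 = 2^4 · 17.
In a cyclic group of order 272, there are φ(d) elements of order d for each divisor d of 272, and zero for non-divisors.
145 does not divide 272, so no element of (Z/289Z)^× has order 145.

0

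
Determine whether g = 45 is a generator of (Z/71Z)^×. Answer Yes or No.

No

φ(71) = 71 − 1 = 70 = 2 · 5 · 7.
45 is a primitive root mod 71 iff 45^(φ(71)/q) ≢ 1 for every prime q | φ(71), i.e. q ∈ {2, 5, 7}.
45^35 ≡ 1 (mod 71)  [q = 2: ≡ 1 ✗]
45^14 ≡ 1 (mod 71)  [q = 5: ≡ 1 ✗]
45^10 ≡ 32 (mod 71)  [q = 7: ≢ 1 ✓]
Since 45^35 ≡ 1, the order of 45 divides 35 < 70, so 45 is not a primitive root.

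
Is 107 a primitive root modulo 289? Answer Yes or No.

Yes

φ(289) = φ(17^2) = 17·(17−1) = 272 = 2^4 · 17.
It suffices to check that the order of 107 is not a proper divisor of 272: compute 107^(272/q) for q ∈ {2, 17}.
107^136 ≡ 288 (mod 289)  [q = 2: ≢ 1 ✓]
107^16 ≡ 69 (mod 289)  [q = 17: ≢ 1 ✓]
All checks pass, so 107 has order 272 and is a primitive root modulo 289.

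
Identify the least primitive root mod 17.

3

φ(17) = 17 − 1 = 16 = 2^4.
g is a primitive root iff g^(16/q) ≢ 1 (mod 17) for each prime q ∈ {2}.
g = 2: 2^8 ≡ 1 — hits 1, so not a primitive root.
g = 3: 3^8 ≡ 16 — none is 1, so 3 is a primitive root.
So 3 is the smallest generator of (Z/17Z)^×.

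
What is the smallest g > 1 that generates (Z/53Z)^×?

φ(53) = 53 − 1 = 52 = 2^2 · 13.
Test candidates g = 2, 3, … against the prime factors q ∈ {2, 13} of φ(53): g is a generator iff g^(52/q) ≢ 1 for every such q.
g = 2: 2^26 ≡ 52; 2^4 ≡ 16 — none is 1, so 2 is a primitive root.
Hence the least primitive root of 53 is 2.

2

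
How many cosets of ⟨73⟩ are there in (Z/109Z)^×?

4

By Lagrange's theorem, ord_109(73) divides φ(109) = 109 − 1 = 108 = 2^2 · 3^3.
Divisors of 108: 1, 2, 3, 4, 6, 9, 12, 18, 27, 36, 54, 108.
Evaluate successive powers at the divisors of 108:
73^1 ≡ 73 (mod 109)
73^2 ≡ 97 (mod 109)
73^3 ≡ 105 (mod 109)
73^4 ≡ 35 (mod 109)
73^6 ≡ 16 (mod 109)
73^9 ≡ 45 (mod 109)
73^12 ≡ 38 (mod 109)
73^18 ≡ 63 (mod 109)
73^27 ≡ 1 (mod 109) ✓
The order of 73 is 27, so the subgroup it generates has 27 elements.
[(Z/109Z)^× : ⟨73⟩] = 108/27 = 4.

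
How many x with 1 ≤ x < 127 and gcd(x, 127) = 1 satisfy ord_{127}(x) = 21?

12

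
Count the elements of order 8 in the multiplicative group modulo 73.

φ(73) = 73 − 1 = 72 = 2^3 · 3^2.
(Z/73Z)^× is cyclic (|G| = 72); a cyclic group of order m has exactly φ(d) elements of each order d | m, and none otherwise.
8 = 2^3 divides 72, and φ(8) = 4.

4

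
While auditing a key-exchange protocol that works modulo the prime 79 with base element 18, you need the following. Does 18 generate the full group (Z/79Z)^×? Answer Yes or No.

φ(79) = 79 − 1 = 78 = 2 · 3 · 13.
It suffices to check that the order of 18 is not a proper divisor of 78: compute 18^(78/q) for q ∈ {2, 3, 13}.
18^39 ≡ 1 (mod 79)  [q = 2: ≡ 1 ✗]
18^26 ≡ 1 (mod 79)  [q = 3: ≡ 1 ✗]
18^6 ≡ 38 (mod 79)  [q = 13: ≢ 1 ✓]
The check at q = 2 fails, so 18 generates a proper subgroup.

No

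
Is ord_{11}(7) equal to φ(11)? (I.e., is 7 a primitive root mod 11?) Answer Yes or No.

Yes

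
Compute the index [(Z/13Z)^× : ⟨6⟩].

1

Since 6 ∈ (Z/13Z)^×, its order divides φ(13) = 13 − 1 = 12 = 2^2 · 3.
Divisors of 12: 1, 2, 3, 4, 6, 12.
Check 6^d mod 13 for each divisor in increasing order:
6^1 ≡ 6
6^2 ≡ 10
6^3 ≡ 8
6^4 ≡ 9
6^6 ≡ 12
6^12 ≡ 1
Thus |⟨6⟩| = ord(6) = 12.
Index = |(Z/13Z)^×| / |⟨6⟩| = 12 / 12 = 1.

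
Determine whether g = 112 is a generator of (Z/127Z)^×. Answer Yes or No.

φ(127) = 127 − 1 = 126 = 2 · 3^2 · 7.
112 is a primitive root mod 127 iff 112^(φ(127)/q) ≢ 1 for every prime q | φ(127), i.e. q ∈ {2, 3, 7}.
112^63 ≡ 126 (mod 127)  [q = 2: ≢ 1 ✓]
112^42 ≡ 107 (mod 127)  [q = 3: ≢ 1 ✓]
112^18 ≡ 2 (mod 127)  [q = 7: ≢ 1 ✓]
None equal 1, so ord_127(112) = 126: 112 is a primitive root.

Yes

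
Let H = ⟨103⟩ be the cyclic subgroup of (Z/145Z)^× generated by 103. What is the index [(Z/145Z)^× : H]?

By Lagrange's theorem, ord_145(103) divides φ(145) = φ(5·29) = (5−1)·(29−1) = 4·28 = 112 = 2^4 · 7.
Divisors of 112: 1, 2, 4, 7, 8, 14, 16, 28, 56, 112.
Test each divisor d:
103^1 ≡ 103 (mod 145)
103^2 ≡ 24 (mod 145)
103^4 ≡ 141 (mod 145)
103^7 ≡ 117 (mod 145)
103^8 ≡ 16 (mod 145)
103^14 ≡ 59 (mod 145)
103^16 ≡ 111 (mod 145)
103^28 ≡ 1 (mod 145) ✓
So ord_145(103) = 28, hence |⟨103⟩| = 28.
[(Z/145Z)^× : ⟨103⟩] = 112/28 = 4.

4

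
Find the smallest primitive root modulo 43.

3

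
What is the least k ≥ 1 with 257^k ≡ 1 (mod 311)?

By Lagrange's theorem, ord_311(257) divides φ(311) = 311 − 1 = 310 = 2 · 5 · 31.
Divisors of 310: 1, 2, 5, 10, 31, 62, 155, 310.
Evaluate successive powers at the divisors of 310:
257^1 ≡ 257 (mod 311)
257^2 ≡ 117 (mod 311)
257^5 ≡ 41 (mod 311)
257^10 ≡ 126 (mod 311)
257^31 ≡ 259 (mod 311)
257^62 ≡ 216 (mod 311)
257^155 ≡ 310 (mod 311)
257^310 ≡ 1 (mod 311) ✓
Hence ord(257) = 310.

310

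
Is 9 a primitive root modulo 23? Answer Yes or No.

No

φ(23) = 23 − 1 = 22 = 2 · 11.
9 is a primitive root mod 23 iff 9^(φ(23)/q) ≢ 1 for every prime q | φ(23), i.e. q ∈ {2, 11}.
9^11 ≡ 1 (mod 23)  [q = 2: ≡ 1 ✗]
9^2 ≡ 12 (mod 23)  [q = 11: ≢ 1 ✓]
Since 9^11 ≡ 1, the order of 9 divides 11 < 22, so 9 is not a primitive root.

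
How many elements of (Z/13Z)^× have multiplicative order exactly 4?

2

φ(13) = 13 − 1 = 12 = 2^2 · 3.
In a cyclic group of order 12, there are φ(d) elements of order d for each divisor d of 12, and zero for non-divisors.
4 = 2^2 divides 12, and φ(4) = 2.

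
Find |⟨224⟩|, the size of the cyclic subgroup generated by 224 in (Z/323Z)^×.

ord(224) | φ(323) = φ(17·19) = (17−1)·(19−1) = 16·18 = 288 = 2^5 · 3^2.
Divisors of 288: 1, 2, 3, 4, 6, 8, 9, 12, 16, 18, 24, 32, 36, 48, 72, 96, 144, 288.
Compute 224^d (mod 323) for the divisors d until we hit 1:
224^1 ≡ 224
224^2 ≡ 111
224^3 ≡ 316
224^4 ≡ 47
224^6 ≡ 49
224^8 ≡ 271
224^9 ≡ 303
224^12 ≡ 140
224^16 ≡ 120
224^18 ≡ 77
224^24 ≡ 220
224^32 ≡ 188
224^36 ≡ 115
224^48 ≡ 273
224^72 ≡ 305
224^96 ≡ 239
224^144 ≡ 1
Hence ord(224) = 144.

144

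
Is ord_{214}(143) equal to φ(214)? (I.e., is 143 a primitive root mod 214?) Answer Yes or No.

No

φ(214) = φ(2)·φ(107) = 1·106 = 106 = 2 · 53.
An element g generates (Z/214Z)^× iff g^(106/q) ≢ 1 (mod 214) for each prime q ∈ {2, 53}.
143^53 ≡ 1 (mod 214)  [q = 2: ≡ 1 ✗]
143^2 ≡ 119 (mod 214)  [q = 53: ≢ 1 ✓]
The check at q = 2 fails, so 143 generates a proper subgroup.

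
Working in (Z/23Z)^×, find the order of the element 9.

11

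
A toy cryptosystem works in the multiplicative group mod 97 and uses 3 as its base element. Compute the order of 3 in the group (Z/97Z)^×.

48

By Lagrange's theorem, ord_97(3) divides φ(97) = 97 − 1 = 96 = 2^5 · 3.
Divisors of 96: 1, 2, 3, 4, 6, 8, 12, 16, 24, 32, 48, 96.
Evaluate successive powers at the divisors of 96:
3^1 ≡ 3
3^2 ≡ 9
3^3 ≡ 27
3^4 ≡ 81
3^6 ≡ 50
3^8 ≡ 62
3^12 ≡ 75
3^16 ≡ 61
3^24 ≡ 96
3^32 ≡ 35
3^48 ≡ 1
Therefore the multiplicative order of 3 modulo 97 is 48.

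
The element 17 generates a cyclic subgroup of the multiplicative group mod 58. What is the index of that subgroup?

7

Since 17 ∈ (Z/58Z)^×, its order divides φ(58) = φ(2)·φ(29) = 1·28 = 28 = 2^2 · 7.
Divisors of 28: 1, 2, 4, 7, 14, 28.
Evaluate successive powers at the divisors of 28:
17^1 ≡ 17
17^2 ≡ 57
17^4 ≡ 1
Thus |⟨17⟩| = ord(17) = 4.
[(Z/58Z)^× : ⟨17⟩] = 28/4 = 7.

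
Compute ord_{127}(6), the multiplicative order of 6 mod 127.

By Lagrange's theorem, ord_127(6) divides φ(127) = 127 − 1 = 126 = 2 · 3^2 · 7.
Divisors of 126: 1, 2, 3, 6, 7, 9, 14, 18, 21, 42, 63, 126.
Evaluate successive powers at the divisors of 126:
6^1 ≡ 6 (mod 127)
6^2 ≡ 36 (mod 127)
6^3 ≡ 89 (mod 127)
6^6 ≡ 47 (mod 127)
6^7 ≡ 28 (mod 127)
6^9 ≡ 119 (mod 127)
6^14 ≡ 22 (mod 127)
6^18 ≡ 64 (mod 127)
6^21 ≡ 108 (mod 127)
6^42 ≡ 107 (mod 127)
6^63 ≡ 126 (mod 127)
6^126 ≡ 1 (mod 127) ✓
Hence ord(6) = 126.

126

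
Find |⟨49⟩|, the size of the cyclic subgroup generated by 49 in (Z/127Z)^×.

63

The order of 49 must divide φ(127) = 127 − 1 = 126 = 2 · 3^2 · 7.
Divisors of 126: 1, 2, 3, 6, 7, 9, 14, 18, 21, 42, 63, 126.
Evaluate successive powers at the divisors of 126:
49^1 ≡ 49 (mod 127)
49^2 ≡ 115 (mod 127)
49^3 ≡ 47 (mod 127)
49^6 ≡ 50 (mod 127)
49^7 ≡ 37 (mod 127)
49^9 ≡ 64 (mod 127)
49^14 ≡ 99 (mod 127)
49^18 ≡ 32 (mod 127)
49^21 ≡ 107 (mod 127)
49^42 ≡ 19 (mod 127)
49^63 ≡ 1 (mod 127) ✓
So ord_127(49) = 63.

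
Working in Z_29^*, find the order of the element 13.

Since 13 ∈ (Z/29Z)^×, its order divides φ(29) = 29 − 1 = 28 = 2^2 · 7.
Divisors of 28: 1, 2, 4, 7, 14, 28.
Evaluate successive powers at the divisors of 28:
13^1 ≡ 13 (mod 29)
13^2 ≡ 24 (mod 29)
13^4 ≡ 25 (mod 29)
13^7 ≡ 28 (mod 29)
13^14 ≡ 1 (mod 29) ✓
Therefore the multiplicative order of 13 modulo 29 is 14.

14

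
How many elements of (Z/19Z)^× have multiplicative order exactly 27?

0

φ(19) = 19 − 1 = 18 = 2 · 3^2.
Since (Z/19Z)^× is cyclic of order 18, the number of elements of order d is φ(d) when d | 18 and 0 otherwise.
Here 18 is not a multiple of 27, so there are no elements of order 27.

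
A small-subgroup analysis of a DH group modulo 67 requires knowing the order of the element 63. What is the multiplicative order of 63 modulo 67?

By Lagrange's theorem, ord_67(63) divides φ(67) = 67 − 1 = 66 = 2 · 3 · 11.
Divisors of 66: 1, 2, 3, 6, 11, 22, 33, 66.
Check 63^d mod 67 for each divisor in increasing order:
63^1 ≡ 63
63^2 ≡ 16
63^3 ≡ 3
63^6 ≡ 9
63^11 ≡ 30
63^22 ≡ 29
63^33 ≡ 66
63^66 ≡ 1
So ord_67(63) = 66.

66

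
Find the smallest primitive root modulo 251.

6

φ(251) = 251 − 1 = 250 = 2 · 5^3.
g is a primitive root iff g^(250/q) ≢ 1 (mod 251) for each prime q ∈ {2, 5}.
g = 2: 2^125 ≡ 250; 2^50 ≡ 1 — hits 1, so not a primitive root.
g = 3: 3^125 ≡ 1 — hits 1, so not a primitive root.
g = 4: 4^125 ≡ 1 — hits 1, so not a primitive root.
g = 5: 5^125 ≡ 1 — hits 1, so not a primitive root.
g = 6: 6^125 ≡ 250; 6^50 ≡ 219 — none is 1, so 6 is a primitive root.
The smallest primitive root modulo 251 is 6.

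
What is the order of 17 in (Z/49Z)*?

42

Since 17 ∈ (Z/49Z)^×, its order divides φ(49) = φ(7^2) = 7·(7−1) = 42 = 2 · 3 · 7.
Divisors of 42: 1, 2, 3, 6, 7, 14, 21, 42.
Compute 17^d (mod 49) for the divisors d until we hit 1:
17^1 ≡ 17 (mod 49)
17^2 ≡ 44 (mod 49)
17^3 ≡ 13 (mod 49)
17^6 ≡ 22 (mod 49)
17^7 ≡ 31 (mod 49)
17^14 ≡ 30 (mod 49)
17^21 ≡ 48 (mod 49)
17^42 ≡ 1 (mod 49) ✓
Therefore the multiplicative order of 17 modulo 49 is 42.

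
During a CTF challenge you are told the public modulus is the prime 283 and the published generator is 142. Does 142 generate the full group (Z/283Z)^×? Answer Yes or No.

No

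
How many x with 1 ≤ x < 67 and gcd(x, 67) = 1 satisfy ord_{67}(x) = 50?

0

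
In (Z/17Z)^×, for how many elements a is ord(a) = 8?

φ(17) = 17 − 1 = 16 = 2^4.
(Z/17Z)^× is cyclic (|G| = 16); a cyclic group of order m has exactly φ(d) elements of each order d | m, and none otherwise.
8 = 2^3 divides 16, and φ(8) = 4.

4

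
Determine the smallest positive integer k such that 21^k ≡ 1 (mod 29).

28

Since 21 ∈ (Z/29Z)^×, its order divides φ(29) = 29 − 1 = 28 = 2^2 · 7.
Divisors of 28: 1, 2, 4, 7, 14, 28.
Evaluate successive powers at the divisors of 28:
21^1 ≡ 21
21^2 ≡ 6
21^4 ≡ 7
21^7 ≡ 12
21^14 ≡ 28
21^28 ≡ 1
So ord_29(21) = 28.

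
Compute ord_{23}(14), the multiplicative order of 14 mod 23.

ord(14) | φ(23) = 23 − 1 = 22 = 2 · 11.
Divisors of 22: 1, 2, 11, 22.
Evaluate successive powers at the divisors of 22:
14^1 ≡ 14
14^2 ≡ 12
14^11 ≡ 22
14^22 ≡ 1
So ord_23(14) = 22.

22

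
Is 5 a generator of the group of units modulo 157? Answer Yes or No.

Yes

φ(157) = 157 − 1 = 156 = 2^2 · 3 · 13.
An element g generates (Z/157Z)^× iff g^(156/q) ≢ 1 (mod 157) for each prime q ∈ {2, 3, 13}.
5^78 ≡ 156 (mod 157)  [q = 2: ≢ 1 ✓]
5^52 ≡ 12 (mod 157)  [q = 3: ≢ 1 ✓]
5^12 ≡ 130 (mod 157)  [q = 13: ≢ 1 ✓]
All checks pass, so 5 has order 156 and is a primitive root modulo 157.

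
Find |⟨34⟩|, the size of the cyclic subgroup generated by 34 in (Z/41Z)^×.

The order of 34 must divide φ(41) = 41 − 1 = 40 = 2^3 · 5.
Divisors of 40: 1, 2, 4, 5, 8, 10, 20, 40.
Compute 34^d (mod 41) for the divisors d until we hit 1:
34^1 ≡ 34 (mod 41)
34^2 ≡ 8 (mod 41)
34^4 ≡ 23 (mod 41)
34^5 ≡ 3 (mod 41)
34^8 ≡ 37 (mod 41)
34^10 ≡ 9 (mod 41)
34^20 ≡ 40 (mod 41)
34^40 ≡ 1 (mod 41) ✓
The smallest such exponent is 40, so the order of 34 is 40.

40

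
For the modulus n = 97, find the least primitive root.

5

φ(97) = 97 − 1 = 96 = 2^5 · 3.
Test candidates g = 2, 3, … against the prime factors q ∈ {2, 3} of φ(97): g is a generator iff g^(96/q) ≢ 1 for every such q.
g = 2: 2^48 ≡ 1 — hits 1, so not a primitive root.
g = 3: 3^48 ≡ 1 — hits 1, so not a primitive root.
g = 4: 4^48 ≡ 1 — hits 1, so not a primitive root.
g = 5: 5^48 ≡ 96; 5^32 ≡ 35 — none is 1, so 5 is a primitive root.
Hence the least primitive root of 97 is 5.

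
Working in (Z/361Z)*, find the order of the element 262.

ord(262) | φ(361) = φ(19^2) = 19·(19−1) = 342 = 2 · 3^2 · 19.
Divisors of 342: 1, 2, 3, 6, 9, 18, 19, 38, 57, 114, 171, 342.
Compute 262^d (mod 361) for the divisors d until we hit 1:
262^1 ≡ 262
262^2 ≡ 54
262^3 ≡ 69
262^6 ≡ 68
262^9 ≡ 360
262^18 ≡ 1
Hence ord(262) = 18.

18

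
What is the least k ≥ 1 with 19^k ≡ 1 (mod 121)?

110

Since 19 ∈ (Z/121Z)^×, its order divides φ(121) = φ(11^2) = 11·(11−1) = 110 = 2 · 5 · 11.
Divisors of 110: 1, 2, 5, 10, 11, 22, 55, 110.
Check 19^d mod 121 for each divisor in increasing order:
19^1 ≡ 19 (mod 121)
19^2 ≡ 119 (mod 121)
19^5 ≡ 76 (mod 121)
19^10 ≡ 89 (mod 121)
19^11 ≡ 118 (mod 121)
19^22 ≡ 9 (mod 121)
19^55 ≡ 120 (mod 121)
19^110 ≡ 1 (mod 121) ✓
So ord_121(19) = 110.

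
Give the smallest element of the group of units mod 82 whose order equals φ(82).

φ(82) = φ(2)·φ(41) = 1·40 = 40 = 2^3 · 5.
Test candidates g = 2, 3, … against the prime factors q ∈ {2, 5} of φ(82): g is a generator iff g^(40/q) ≢ 1 for every such q.
g = 2: gcd(2, 82) = 2 > 1, not a unit — skip.
g = 3: 3^20 ≡ 81; 3^8 ≡ 1 — hits 1, so not a primitive root.
g = 4: gcd(4, 82) = 2 > 1, not a unit — skip.
g = 5: 5^20 ≡ 1 — hits 1, so not a primitive root.
g = 6: gcd(6, 82) = 2 > 1, not a unit — skip.
g = 7: 7^20 ≡ 81; 7^8 ≡ 37 — none is 1, so 7 is a primitive root.
Hence the least primitive root of 82 is 7.

7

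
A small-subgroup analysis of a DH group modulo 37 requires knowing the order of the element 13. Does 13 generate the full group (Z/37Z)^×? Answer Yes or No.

Yes

φ(37) = 37 − 1 = 36 = 2^2 · 3^2.
It suffices to check that the order of 13 is not a proper divisor of 36: compute 13^(36/q) for q ∈ {2, 3}.
13^18 ≡ 36 (mod 37)  [q = 2: ≢ 1 ✓]
13^12 ≡ 10 (mod 37)  [q = 3: ≢ 1 ✓]
All checks pass, so 13 has order 36 and is a primitive root modulo 37.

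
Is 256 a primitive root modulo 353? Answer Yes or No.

φ(353) = 353 − 1 = 352 = 2^5 · 11.
It suffices to check that the order of 256 is not a proper divisor of 352: compute 256^(352/q) for q ∈ {2, 11}.
256^176 ≡ 1 (mod 353)  [q = 2: ≡ 1 ✗]
256^32 ≡ 131 (mod 353)  [q = 11: ≢ 1 ✓]
256^176 ≡ 1 shows ord(256) | 176, strictly less than φ(353); not a primitive root.

No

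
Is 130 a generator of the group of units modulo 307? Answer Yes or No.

Yes

φ(307) = 307 − 1 = 306 = 2 · 3^2 · 17.
130 is a primitive root mod 307 iff 130^(φ(307)/q) ≢ 1 for every prime q | φ(307), i.e. q ∈ {2, 3, 17}.
130^153 ≡ 306 (mod 307)  [q = 2: ≢ 1 ✓]
130^102 ≡ 17 (mod 307)  [q = 3: ≢ 1 ✓]
130^18 ≡ 299 (mod 307)  [q = 17: ≢ 1 ✓]
Every test exponent gives a nontrivial residue, hence 130 generates the full group.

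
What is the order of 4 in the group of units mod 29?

14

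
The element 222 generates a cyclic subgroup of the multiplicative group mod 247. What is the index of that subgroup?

12

ord(222) | φ(247) = φ(13·19) = (13−1)·(19−1) = 12·18 = 216 = 2^3 · 3^3.
Divisors of 216: 1, 2, 3, 4, 6, 8, 9, 12, 18, 24, 27, 36, 54, 72, 108, 216.
Evaluate successive powers at the divisors of 216:
222^1 ≡ 222 (mod 247)
222^2 ≡ 131 (mod 247)
222^3 ≡ 183 (mod 247)
222^4 ≡ 118 (mod 247)
222^6 ≡ 144 (mod 247)
222^8 ≡ 92 (mod 247)
222^9 ≡ 170 (mod 247)
222^12 ≡ 235 (mod 247)
222^18 ≡ 1 (mod 247) ✓
The order of 222 is 18, so the subgroup it generates has 18 elements.
Index = |(Z/247Z)^×| / |⟨222⟩| = 216 / 18 = 12.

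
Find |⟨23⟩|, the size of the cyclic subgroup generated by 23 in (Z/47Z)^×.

ord(23) | φ(47) = 47 − 1 = 46 = 2 · 23.
Divisors of 46: 1, 2, 23, 46.
Test each divisor d:
23^1 ≡ 23 (mod 47)
23^2 ≡ 12 (mod 47)
23^23 ≡ 46 (mod 47)
23^46 ≡ 1 (mod 47) ✓
Hence ord(23) = 46.

46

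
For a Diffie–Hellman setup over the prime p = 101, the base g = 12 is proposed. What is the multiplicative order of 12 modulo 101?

100

ord(12) | φ(101) = 101 − 1 = 100 = 2^2 · 5^2.
Divisors of 100: 1, 2, 4, 5, 10, 20, 25, 50, 100.
Compute 12^d (mod 101) for the divisors d until we hit 1:
12^1 ≡ 12 (mod 101)
12^2 ≡ 43 (mod 101)
12^4 ≡ 31 (mod 101)
12^5 ≡ 69 (mod 101)
12^10 ≡ 14 (mod 101)
12^20 ≡ 95 (mod 101)
12^25 ≡ 91 (mod 101)
12^50 ≡ 100 (mod 101)
12^100 ≡ 1 (mod 101) ✓
So ord_101(12) = 100.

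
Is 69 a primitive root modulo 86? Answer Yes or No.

φ(86) = φ(2)·φ(43) = 1·42 = 42 = 2 · 3 · 7.
It suffices to check that the order of 69 is not a proper divisor of 42: compute 69^(42/q) for q ∈ {2, 3, 7}.
69^21 ≡ 85 (mod 86)  [q = 2: ≢ 1 ✓]
69^14 ≡ 49 (mod 86)  [q = 3: ≢ 1 ✓]
69^6 ≡ 35 (mod 86)  [q = 7: ≢ 1 ✓]
None equal 1, so ord_86(69) = 42: 69 is a primitive root.

Yes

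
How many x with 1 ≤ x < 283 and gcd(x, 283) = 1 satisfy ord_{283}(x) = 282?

92

φ(283) = 283 − 1 = 282 = 2 · 3 · 47.
(Z/283Z)^× is cyclic (|G| = 282); a cyclic group of order m has exactly φ(d) elements of each order d | m, and none otherwise.
282 = 2 · 3 · 47 divides 282, and φ(282) = 92.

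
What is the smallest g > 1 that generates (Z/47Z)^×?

φ(47) = 47 − 1 = 46 = 2 · 23.
Test candidates g = 2, 3, … against the prime factors q ∈ {2, 23} of φ(47): g is a generator iff g^(46/q) ≢ 1 for every such q.
g = 2: 2^23 ≡ 1 — hits 1, so not a primitive root.
g = 3: 3^23 ≡ 1 — hits 1, so not a primitive root.
g = 4: 4^23 ≡ 1 — hits 1, so not a primitive root.
g = 5: 5^23 ≡ 46; 5^2 ≡ 25 — none is 1, so 5 is a primitive root.
Hence the least primitive root of 47 is 5.

5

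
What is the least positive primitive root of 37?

2

φ(37) = 37 − 1 = 36 = 2^2 · 3^2.
g is a primitive root iff g^(36/q) ≢ 1 (mod 37) for each prime q ∈ {2, 3}.
g = 2: 2^18 ≡ 36; 2^12 ≡ 26 — none is 1, so 2 is a primitive root.
So 2 is the smallest generator of (Z/37Z)^×.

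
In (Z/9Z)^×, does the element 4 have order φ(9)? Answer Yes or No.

No

φ(9) = φ(3^2) = 3·(3−1) = 6 = 2 · 3.
It suffices to check that the order of 4 is not a proper divisor of 6: compute 4^(6/q) for q ∈ {2, 3}.
4^3 ≡ 1 (mod 9)  [q = 2: ≡ 1 ✗]
4^2 ≡ 7 (mod 9)  [q = 3: ≢ 1 ✓]
Since 4^3 ≡ 1, the order of 4 divides 3 < 6, so 4 is not a primitive root.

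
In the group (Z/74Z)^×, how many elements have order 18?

φ(74) = φ(2)·φ(37) = 1·36 = 36 = 2^2 · 3^2.
In a cyclic group of order 36, there are φ(d) elements of order d for each divisor d of 36, and zero for non-divisors.
18 = 2 · 3^2 divides 36, and φ(18) = 6.

6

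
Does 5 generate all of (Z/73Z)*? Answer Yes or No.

Yes

φ(73) = 73 − 1 = 72 = 2^3 · 3^2.
5 is a primitive root mod 73 iff 5^(φ(73)/q) ≢ 1 for every prime q | φ(73), i.e. q ∈ {2, 3}.
5^36 ≡ 72 (mod 73)  [q = 2: ≢ 1 ✓]
5^24 ≡ 8 (mod 73)  [q = 3: ≢ 1 ✓]
All checks pass, so 5 has order 72 and is a primitive root modulo 73.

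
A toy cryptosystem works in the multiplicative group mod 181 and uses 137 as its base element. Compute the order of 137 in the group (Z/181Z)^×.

90

Since 137 ∈ (Z/181Z)^×, its order divides φ(181) = 181 − 1 = 180 = 2^2 · 3^2 · 5.
Divisors of 180: 1, 2, 3, 4, 5, 6, 9, 10, 12, 15, 18, 20, 30, 36, 45, 60, 90, 180.
Evaluate successive powers at the divisors of 180:
137^1 ≡ 137 (mod 181)
137^2 ≡ 126 (mod 181)
137^3 ≡ 67 (mod 181)
137^4 ≡ 129 (mod 181)
137^5 ≡ 116 (mod 181)
137^6 ≡ 145 (mod 181)
137^9 ≡ 122 (mod 181)
137^10 ≡ 62 (mod 181)
137^12 ≡ 29 (mod 181)
137^15 ≡ 133 (mod 181)
137^18 ≡ 42 (mod 181)
137^20 ≡ 43 (mod 181)
137^30 ≡ 132 (mod 181)
137^36 ≡ 135 (mod 181)
137^45 ≡ 180 (mod 181)
137^60 ≡ 48 (mod 181)
137^90 ≡ 1 (mod 181) ✓
Therefore the multiplicative order of 137 modulo 181 is 90.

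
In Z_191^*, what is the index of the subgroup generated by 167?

By Lagrange's theorem, ord_191(167) divides φ(191) = 191 − 1 = 190 = 2 · 5 · 19.
Divisors of 190: 1, 2, 5, 10, 19, 38, 95, 190.
Evaluate successive powers at the divisors of 190:
167^1 ≡ 167
167^2 ≡ 3
167^5 ≡ 166
167^10 ≡ 52
167^19 ≡ 142
167^38 ≡ 109
167^95 ≡ 190
167^190 ≡ 1
Thus |⟨167⟩| = ord(167) = 190.
The index is φ(191) / ord(167) = 190 / 190 = 1.

1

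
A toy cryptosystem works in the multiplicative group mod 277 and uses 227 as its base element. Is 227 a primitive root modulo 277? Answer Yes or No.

Yes

φ(277) = 277 − 1 = 276 = 2^2 · 3 · 23.
It suffices to check that the order of 227 is not a proper divisor of 276: compute 227^(276/q) for q ∈ {2, 3, 23}.
227^138 ≡ 276 (mod 277)  [q = 2: ≢ 1 ✓]
227^92 ≡ 160 (mod 277)  [q = 3: ≢ 1 ✓]
227^12 ≡ 201 (mod 277)  [q = 23: ≢ 1 ✓]
Every test exponent gives a nontrivial residue, hence 227 generates the full group.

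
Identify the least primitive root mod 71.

φ(71) = 71 − 1 = 70 = 2 · 5 · 7.
g is a primitive root iff g^(70/q) ≢ 1 (mod 71) for each prime q ∈ {2, 5, 7}.
g = 2: 2^35 ≡ 1 — hits 1, so not a primitive root.
g = 3: 3^35 ≡ 1 — hits 1, so not a primitive root.
g = 4: 4^35 ≡ 1 — hits 1, so not a primitive root.
g = 5: 5^35 ≡ 1 — hits 1, so not a primitive root.
g = 6: 6^35 ≡ 1 — hits 1, so not a primitive root.
g = 7: 7^35 ≡ 70; 7^14 ≡ 54; 7^10 ≡ 45 — none is 1, so 7 is a primitive root.
Hence the least primitive root of 71 is 7.

7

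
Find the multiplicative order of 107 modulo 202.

10

ord(107) | φ(202) = φ(2)·φ(101) = 1·100 = 100 = 2^2 · 5^2.
Divisors of 100: 1, 2, 4, 5, 10, 20, 25, 50, 100.
Check 107^d mod 202 for each divisor in increasing order:
107^1 ≡ 107
107^2 ≡ 137
107^4 ≡ 185
107^5 ≡ 201
107^10 ≡ 1
So ord_202(107) = 10.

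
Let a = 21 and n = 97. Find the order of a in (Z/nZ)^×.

96

The order of 21 must divide φ(97) = 97 − 1 = 96 = 2^5 · 3.
Divisors of 96: 1, 2, 3, 4, 6, 8, 12, 16, 24, 32, 48, 96.
Test each divisor d:
21^1 ≡ 21 (mod 97)
21^2 ≡ 53 (mod 97)
21^3 ≡ 46 (mod 97)
21^4 ≡ 93 (mod 97)
21^6 ≡ 79 (mod 97)
21^8 ≡ 16 (mod 97)
21^12 ≡ 33 (mod 97)
21^16 ≡ 62 (mod 97)
21^24 ≡ 22 (mod 97)
21^32 ≡ 61 (mod 97)
21^48 ≡ 96 (mod 97)
21^96 ≡ 1 (mod 97) ✓
The smallest such exponent is 96, so the order of 21 is 96.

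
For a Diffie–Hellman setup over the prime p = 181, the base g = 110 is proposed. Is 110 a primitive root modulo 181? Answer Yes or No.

φ(181) = 181 − 1 = 180 = 2^2 · 3^2 · 5.
An element g generates (Z/181Z)^× iff g^(180/q) ≢ 1 (mod 181) for each prime q ∈ {2, 3, 5}.
110^90 ≡ 180 (mod 181)  [q = 2: ≢ 1 ✓]
110^60 ≡ 1 (mod 181)  [q = 3: ≡ 1 ✗]
110^36 ≡ 135 (mod 181)  [q = 5: ≢ 1 ✓]
110^60 ≡ 1 shows ord(110) | 60, strictly less than φ(181); not a primitive root.

No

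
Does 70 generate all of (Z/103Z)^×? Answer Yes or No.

φ(103) = 103 − 1 = 102 = 2 · 3 · 17.
Test 70^(102/q) mod 103 for each prime factor q of 102:
70^51 ≡ 102 (mod 103)  [q = 2: ≢ 1 ✓]
70^34 ≡ 56 (mod 103)  [q = 3: ≢ 1 ✓]
70^6 ≡ 100 (mod 103)  [q = 17: ≢ 1 ✓]
All checks pass, so 70 has order 102 and is a primitive root modulo 103.

Yes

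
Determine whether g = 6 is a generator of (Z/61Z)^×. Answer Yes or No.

Yes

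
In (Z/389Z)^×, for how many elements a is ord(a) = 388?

φ(389) = 389 − 1 = 388 = 2^2 · 97.
In a cyclic group of order 388, there are φ(d) elements of order d for each divisor d of 388, and zero for non-divisors.
388 = 2^2 · 97 divides 388, and φ(388) = 192.

192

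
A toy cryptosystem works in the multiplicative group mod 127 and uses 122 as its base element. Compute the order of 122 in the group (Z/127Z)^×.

21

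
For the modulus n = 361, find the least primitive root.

2

φ(361) = φ(19^2) = 19·(19−1) = 342 = 2 · 3^2 · 19.
g is a primitive root iff g^(342/q) ≢ 1 (mod 361) for each prime q ∈ {2, 3, 19}.
g = 2: 2^171 ≡ 360; 2^114 ≡ 292; 2^18 ≡ 58 — none is 1, so 2 is a primitive root.
So 2 is the smallest generator of (Z/361Z)^×.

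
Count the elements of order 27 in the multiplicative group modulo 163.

φ(163) = 163 − 1 = 162 = 2 · 3^4.
(Z/163Z)^× is cyclic (|G| = 162); a cyclic group of order m has exactly φ(d) elements of each order d | m, and none otherwise.
27 = 3^3 divides 162, and φ(27) = 18.

18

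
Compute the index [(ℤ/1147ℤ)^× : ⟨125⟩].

The order of 125 must divide φ(1147) = φ(31·37) = (31−1)·(37−1) = 30·36 = 1080 = 2^3 · 3^3 · 5.
Divisors of 1080: 1, 2, 3, 4, 5, 6, 8, 9, 10, 12, 15, 18, 20, 24, 27, 30, 36, 40, 45, 54, 60, 72, 90, 108, 120, 135, 180, 216, 270, 360, 540, 1080.
Evaluate successive powers at the divisors of 1080:
125^1 ≡ 125 (mod 1147)
125^2 ≡ 714 (mod 1147)
125^3 ≡ 931 (mod 1147)
125^4 ≡ 528 (mod 1147)
125^5 ≡ 621 (mod 1147)
125^6 ≡ 776 (mod 1147)
125^8 ≡ 63 (mod 1147)
125^9 ≡ 993 (mod 1147)
125^10 ≡ 249 (mod 1147)
125^12 ≡ 1 (mod 1147) ✓
The order of 125 is 12, so the subgroup it generates has 12 elements.
[(Z/1147Z)^× : ⟨125⟩] = 1080/12 = 90.

90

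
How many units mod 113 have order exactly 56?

φ(113) = 113 − 1 = 112 = 2^4 · 7.
(Z/113Z)^× is cyclic (|G| = 112); a cyclic group of order m has exactly φ(d) elements of each order d | m, and none otherwise.
56 = 2^3 · 7 divides 112, and φ(56) = 24.

24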